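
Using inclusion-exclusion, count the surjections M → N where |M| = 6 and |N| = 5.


n = |M| = 6, k = |N| = 5. Surjections via inclusion-exclusion:
S(n,k) = Σ(-1)^i × C(k,i) × (k-i)^n, i=0 to k
i=0: (-1)^0×C(5,0)×5^6 = 15625
i=1: (-1)^1×C(5,1)×4^6 = -20480
i=2: (-1)^2×C(5,2)×3^6 = 7290
i=3: (-1)^3×C(5,3)×2^6 = -640
i=4: (-1)^4×C(5,4)×1^6 = 5
i=5: (-1)^5×C(5,5)×0^6 = 0
Total = 1800

Number of surjections = 1800


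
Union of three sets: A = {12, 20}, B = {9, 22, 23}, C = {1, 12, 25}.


A ∪ B = {9, 12, 20, 22, 23}
(A ∪ B) ∪ C = {1, 9, 12, 20, 22, 23, 25}

A ∪ B ∪ C = {1, 9, 12, 20, 22, 23, 25}


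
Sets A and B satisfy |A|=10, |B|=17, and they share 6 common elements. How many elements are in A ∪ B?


|A ∪ B| = |A| + |B| - |A ∩ B|
= 10 + 17 - 6
= 21

|A ∪ B| = 21


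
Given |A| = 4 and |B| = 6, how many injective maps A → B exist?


An injection sends each of |A| = 4 inputs to a distinct output in B.
# injections = |B|·(|B|-1)·…·(|B|-|A|+1) = 6! / (6 - 4)!
= 6 × 5 × 4 × 3
= 360

Number of injections = 360


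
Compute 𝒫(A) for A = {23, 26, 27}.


|A| = 3, so |P(A)| = 2^3 = 8
Enumerate subsets by cardinality (0 to 3):
∅, {23}, {26}, {27}, {23, 26}, {23, 27}, {26, 27}, {23, 26, 27}

P(A) has 8 subsets: ∅, {23}, {26}, {27}, {23, 26}, {23, 27}, {26, 27}, {23, 26, 27}


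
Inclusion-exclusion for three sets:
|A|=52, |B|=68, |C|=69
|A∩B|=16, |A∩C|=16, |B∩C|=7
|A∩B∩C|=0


|A∪B∪C| = |A|+|B|+|C| - |A∩B|-|A∩C|-|B∩C| + |A∩B∩C|
= 52+68+69 - 16-16-7 + 0
= 189 - 39 + 0
= 150

|A ∪ B ∪ C| = 150


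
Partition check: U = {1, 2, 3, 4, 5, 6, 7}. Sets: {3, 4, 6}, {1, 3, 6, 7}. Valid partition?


A partition requires: (1) non-empty parts, (2) pairwise disjoint, (3) union = U
Parts: {3, 4, 6}, {1, 3, 6, 7}
Union of parts: {1, 3, 4, 6, 7}
U = {1, 2, 3, 4, 5, 6, 7}
All non-empty? True
Pairwise disjoint? False
Covers U? False

No, not a valid partition


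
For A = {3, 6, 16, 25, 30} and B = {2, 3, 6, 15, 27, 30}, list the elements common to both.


A ∩ B = elements in both A and B
A = {3, 6, 16, 25, 30}
B = {2, 3, 6, 15, 27, 30}
A ∩ B = {3, 6, 30}

A ∩ B = {3, 6, 30}


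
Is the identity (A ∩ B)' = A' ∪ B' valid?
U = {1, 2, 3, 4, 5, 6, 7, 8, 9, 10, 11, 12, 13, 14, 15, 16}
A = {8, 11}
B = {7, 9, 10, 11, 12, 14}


LHS: A ∩ B = {11}
(A ∩ B)' = U \ (A ∩ B) = {1, 2, 3, 4, 5, 6, 7, 8, 9, 10, 12, 13, 14, 15, 16}
A' = {1, 2, 3, 4, 5, 6, 7, 9, 10, 12, 13, 14, 15, 16}, B' = {1, 2, 3, 4, 5, 6, 8, 13, 15, 16}
Claimed RHS: A' ∪ B' = {1, 2, 3, 4, 5, 6, 7, 8, 9, 10, 12, 13, 14, 15, 16}
Identity is VALID: LHS = RHS = {1, 2, 3, 4, 5, 6, 7, 8, 9, 10, 12, 13, 14, 15, 16} ✓

Identity is valid. (A ∩ B)' = A' ∪ B' = {1, 2, 3, 4, 5, 6, 7, 8, 9, 10, 12, 13, 14, 15, 16}


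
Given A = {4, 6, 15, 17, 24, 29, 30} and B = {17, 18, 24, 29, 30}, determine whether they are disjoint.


Disjoint means A ∩ B = ∅.
A ∩ B = {17, 24, 29, 30}
A ∩ B ≠ ∅, so A and B are NOT disjoint.

No, A and B are not disjoint (A ∩ B = {17, 24, 29, 30})


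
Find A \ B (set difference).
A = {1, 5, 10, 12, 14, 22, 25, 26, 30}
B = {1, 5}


A \ B = elements in A but not in B
A = {1, 5, 10, 12, 14, 22, 25, 26, 30}
B = {1, 5}
Remove from A any elements in B
A \ B = {10, 12, 14, 22, 25, 26, 30}

A \ B = {10, 12, 14, 22, 25, 26, 30}


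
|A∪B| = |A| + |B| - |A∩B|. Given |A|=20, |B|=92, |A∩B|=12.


|A ∪ B| = |A| + |B| - |A ∩ B|
= 20 + 92 - 12
= 100

|A ∪ B| = 100


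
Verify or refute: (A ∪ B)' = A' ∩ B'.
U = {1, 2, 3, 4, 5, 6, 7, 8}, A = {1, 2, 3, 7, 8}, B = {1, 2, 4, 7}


LHS: A ∪ B = {1, 2, 3, 4, 7, 8}
(A ∪ B)' = U \ (A ∪ B) = {5, 6}
A' = {4, 5, 6}, B' = {3, 5, 6, 8}
Claimed RHS: A' ∩ B' = {5, 6}
Identity is VALID: LHS = RHS = {5, 6} ✓

Identity is valid. (A ∪ B)' = A' ∩ B' = {5, 6}


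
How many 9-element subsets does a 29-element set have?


C(n,k) = n! / (k!(n-k)!)
C(29,9) = 29! / (9!20!)
= 10015005

C(29,9) = 10015005


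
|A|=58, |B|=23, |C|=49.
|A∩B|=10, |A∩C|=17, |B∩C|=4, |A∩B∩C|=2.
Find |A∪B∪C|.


|A∪B∪C| = |A|+|B|+|C| - |A∩B|-|A∩C|-|B∩C| + |A∩B∩C|
= 58+23+49 - 10-17-4 + 2
= 130 - 31 + 2
= 101

|A ∪ B ∪ C| = 101


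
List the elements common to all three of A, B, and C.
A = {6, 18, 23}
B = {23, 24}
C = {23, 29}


A ∩ B = {23}
(A ∩ B) ∩ C = {23}

A ∩ B ∩ C = {23}


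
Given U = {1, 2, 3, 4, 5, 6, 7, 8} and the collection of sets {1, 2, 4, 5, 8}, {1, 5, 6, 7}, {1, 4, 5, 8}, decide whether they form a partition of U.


A partition requires: (1) non-empty parts, (2) pairwise disjoint, (3) union = U
Parts: {1, 2, 4, 5, 8}, {1, 5, 6, 7}, {1, 4, 5, 8}
Union of parts: {1, 2, 4, 5, 6, 7, 8}
U = {1, 2, 3, 4, 5, 6, 7, 8}
All non-empty? True
Pairwise disjoint? False
Covers U? False

No, not a valid partition


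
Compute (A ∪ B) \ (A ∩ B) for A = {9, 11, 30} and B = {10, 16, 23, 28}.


A △ B = (A \ B) ∪ (B \ A) = elements in exactly one of A or B
A \ B = {9, 11, 30}
B \ A = {10, 16, 23, 28}
A △ B = {9, 10, 11, 16, 23, 28, 30}

A △ B = {9, 10, 11, 16, 23, 28, 30}


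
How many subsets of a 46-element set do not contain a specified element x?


Subsets of A avoiding x are subsets of A \ {x}, which has 45 elements.
Count = 2^(n-1) = 2^45
= 35184372088832

Number of subsets avoiding x = 35184372088832


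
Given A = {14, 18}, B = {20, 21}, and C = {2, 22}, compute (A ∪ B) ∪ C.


A ∪ B = {14, 18, 20, 21}
(A ∪ B) ∪ C = {2, 14, 18, 20, 21, 22}

A ∪ B ∪ C = {2, 14, 18, 20, 21, 22}


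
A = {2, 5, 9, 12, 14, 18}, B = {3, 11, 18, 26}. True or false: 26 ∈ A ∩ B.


A = {2, 5, 9, 12, 14, 18}, B = {3, 11, 18, 26}
A ∩ B = elements in both A and B
A ∩ B = {18}
Checking if 26 ∈ A ∩ B
26 is not in A ∩ B → False

26 ∉ A ∩ B


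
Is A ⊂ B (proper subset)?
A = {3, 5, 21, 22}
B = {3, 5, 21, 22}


A ⊂ B requires: A ⊆ B AND A ≠ B.
A ⊆ B? Yes
A = B? Yes
A = B, so A is not a PROPER subset.

No, A is not a proper subset of B


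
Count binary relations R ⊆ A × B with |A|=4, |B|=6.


A relation from A to B is any subset of A × B.
|A × B| = 4 × 6 = 24
# relations = 2^|A × B| = 2^24 = 16777216

Number of relations = 16777216


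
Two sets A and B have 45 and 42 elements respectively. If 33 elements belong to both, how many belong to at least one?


|A ∪ B| = |A| + |B| - |A ∩ B|
= 45 + 42 - 33
= 54

|A ∪ B| = 54


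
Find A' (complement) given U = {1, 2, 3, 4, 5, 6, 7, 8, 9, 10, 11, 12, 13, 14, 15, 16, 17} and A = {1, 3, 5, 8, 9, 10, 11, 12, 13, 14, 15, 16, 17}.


Aᶜ = U \ A = elements in U but not in A
U = {1, 2, 3, 4, 5, 6, 7, 8, 9, 10, 11, 12, 13, 14, 15, 16, 17}
A = {1, 3, 5, 8, 9, 10, 11, 12, 13, 14, 15, 16, 17}
Aᶜ = {2, 4, 6, 7}

Aᶜ = {2, 4, 6, 7}


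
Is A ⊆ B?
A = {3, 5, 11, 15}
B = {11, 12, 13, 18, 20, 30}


A ⊆ B means every element of A is in B.
Elements in A not in B: {3, 5, 15}
So A ⊄ B.

No, A ⊄ B


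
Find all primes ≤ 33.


Checking each candidate:
Condition: primes ≤ 33
Result = {2, 3, 5, 7, 11, 13, 17, 19, 23, 29, 31}

{2, 3, 5, 7, 11, 13, 17, 19, 23, 29, 31}


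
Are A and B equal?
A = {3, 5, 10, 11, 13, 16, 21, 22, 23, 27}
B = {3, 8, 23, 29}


Two sets are equal iff they have exactly the same elements.
A = {3, 5, 10, 11, 13, 16, 21, 22, 23, 27}
B = {3, 8, 23, 29}
Differences: {5, 8, 10, 11, 13, 16, 21, 22, 27, 29}
A ≠ B

No, A ≠ B


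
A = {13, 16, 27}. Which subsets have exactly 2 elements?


|A| = 3, so A has C(3,2) = 3 subsets of size 2.
Enumerate by choosing 2 elements from A at a time:
{13, 16}, {13, 27}, {16, 27}

2-element subsets (3 total): {13, 16}, {13, 27}, {16, 27}


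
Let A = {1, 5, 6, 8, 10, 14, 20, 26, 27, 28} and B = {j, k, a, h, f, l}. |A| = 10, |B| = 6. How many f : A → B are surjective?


n = |A| = 10, k = |B| = 6. Surjections via inclusion-exclusion:
S(n,k) = Σ(-1)^i × C(k,i) × (k-i)^n, i=0 to k
i=0: (-1)^0×C(6,0)×6^10 = 60466176
i=1: (-1)^1×C(6,1)×5^10 = -58593750
i=2: (-1)^2×C(6,2)×4^10 = 15728640
i=3: (-1)^3×C(6,3)×3^10 = -1180980
i=4: (-1)^4×C(6,4)×2^10 = 15360
i=5: (-1)^5×C(6,5)×1^10 = -6
i=6: (-1)^6×C(6,6)×0^10 = 0
Total = 16435440

Number of surjections = 16435440


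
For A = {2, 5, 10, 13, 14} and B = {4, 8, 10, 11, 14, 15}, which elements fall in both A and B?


A = {2, 5, 10, 13, 14}
B = {4, 8, 10, 11, 14, 15}
Region: in both A and B
Elements: {10, 14}

Elements in both A and B: {10, 14}


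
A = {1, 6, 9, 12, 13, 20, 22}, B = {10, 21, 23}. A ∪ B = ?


A ∪ B = all elements in A or B (or both)
A = {1, 6, 9, 12, 13, 20, 22}
B = {10, 21, 23}
A ∪ B = {1, 6, 9, 10, 12, 13, 20, 21, 22, 23}

A ∪ B = {1, 6, 9, 10, 12, 13, 20, 21, 22, 23}


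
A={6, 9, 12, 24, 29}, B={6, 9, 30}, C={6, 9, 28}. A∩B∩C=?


A ∩ B = {6, 9}
(A ∩ B) ∩ C = {6, 9}

A ∩ B ∩ C = {6, 9}


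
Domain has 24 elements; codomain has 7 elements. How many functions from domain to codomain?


Each of |A| = 24 inputs maps to any of |B| = 7 outputs.
# functions = |B|^|A| = 7^24
= 191581231380566414401

Number of functions = 191581231380566414401


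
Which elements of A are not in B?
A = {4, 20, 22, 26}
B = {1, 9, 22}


A \ B = elements in A but not in B
A = {4, 20, 22, 26}
B = {1, 9, 22}
Remove from A any elements in B
A \ B = {4, 20, 26}

A \ B = {4, 20, 26}


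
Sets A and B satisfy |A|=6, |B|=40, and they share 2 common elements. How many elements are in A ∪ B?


|A ∪ B| = |A| + |B| - |A ∩ B|
= 6 + 40 - 2
= 44

|A ∪ B| = 44


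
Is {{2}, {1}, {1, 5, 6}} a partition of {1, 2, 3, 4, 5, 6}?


A partition requires: (1) non-empty parts, (2) pairwise disjoint, (3) union = U
Parts: {2}, {1}, {1, 5, 6}
Union of parts: {1, 2, 5, 6}
U = {1, 2, 3, 4, 5, 6}
All non-empty? True
Pairwise disjoint? False
Covers U? False

No, not a valid partition


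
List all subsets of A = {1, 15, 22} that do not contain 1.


A subset of A that omits 1 is a subset of A \ {1}, so there are 2^(n-1) = 2^2 = 4 of them.
Subsets excluding 1: ∅, {15}, {22}, {15, 22}

Subsets excluding 1 (4 total): ∅, {15}, {22}, {15, 22}


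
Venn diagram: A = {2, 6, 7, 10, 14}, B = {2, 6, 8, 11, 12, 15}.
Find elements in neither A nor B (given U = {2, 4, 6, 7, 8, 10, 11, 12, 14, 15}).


A = {2, 6, 7, 10, 14}
B = {2, 6, 8, 11, 12, 15}
Region: in neither A nor B (given U = {2, 4, 6, 7, 8, 10, 11, 12, 14, 15})
Elements: {4}

Elements in neither A nor B (given U = {2, 4, 6, 7, 8, 10, 11, 12, 14, 15}): {4}


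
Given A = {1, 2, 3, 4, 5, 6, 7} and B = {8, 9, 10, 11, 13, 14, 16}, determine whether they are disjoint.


Disjoint means A ∩ B = ∅.
A ∩ B = ∅
A ∩ B = ∅, so A and B are disjoint.

Yes, A and B are disjoint


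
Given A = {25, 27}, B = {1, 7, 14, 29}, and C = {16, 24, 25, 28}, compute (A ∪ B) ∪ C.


A ∪ B = {1, 7, 14, 25, 27, 29}
(A ∪ B) ∪ C = {1, 7, 14, 16, 24, 25, 27, 28, 29}

A ∪ B ∪ C = {1, 7, 14, 16, 24, 25, 27, 28, 29}


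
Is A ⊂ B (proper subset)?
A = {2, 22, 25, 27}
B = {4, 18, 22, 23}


A ⊂ B requires: A ⊆ B AND A ≠ B.
A ⊆ B? No
A ⊄ B, so A is not a proper subset.

No, A is not a proper subset of B


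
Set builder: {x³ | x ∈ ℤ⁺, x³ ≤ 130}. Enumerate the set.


Checking each candidate:
Condition: positive perfect cubes ≤ 130
Result = {1, 8, 27, 64, 125}

{1, 8, 27, 64, 125}


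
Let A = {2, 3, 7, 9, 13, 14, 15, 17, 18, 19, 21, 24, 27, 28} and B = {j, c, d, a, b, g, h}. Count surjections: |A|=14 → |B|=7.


n = |A| = 14, k = |B| = 7. Surjections via inclusion-exclusion:
S(n,k) = Σ(-1)^i × C(k,i) × (k-i)^n, i=0 to k
i=0: (-1)^0×C(7,0)×7^14 = 678223072849
i=1: (-1)^1×C(7,1)×6^14 = -548549148672
i=2: (-1)^2×C(7,2)×5^14 = 128173828125
i=3: (-1)^3×C(7,3)×4^14 = -9395240960
i=4: (-1)^4×C(7,4)×3^14 = 167403915
i=5: (-1)^5×C(7,5)×2^14 = -344064
i=6: (-1)^6×C(7,6)×1^14 = 7
i=7: (-1)^7×C(7,7)×0^14 = 0
Total = 248619571200

Number of surjections = 248619571200


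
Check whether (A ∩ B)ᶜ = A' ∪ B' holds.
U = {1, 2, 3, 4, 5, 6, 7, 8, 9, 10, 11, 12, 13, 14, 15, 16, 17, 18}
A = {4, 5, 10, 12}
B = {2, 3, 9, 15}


LHS: A ∩ B = ∅
(A ∩ B)' = U \ (A ∩ B) = {1, 2, 3, 4, 5, 6, 7, 8, 9, 10, 11, 12, 13, 14, 15, 16, 17, 18}
A' = {1, 2, 3, 6, 7, 8, 9, 11, 13, 14, 15, 16, 17, 18}, B' = {1, 4, 5, 6, 7, 8, 10, 11, 12, 13, 14, 16, 17, 18}
Claimed RHS: A' ∪ B' = {1, 2, 3, 4, 5, 6, 7, 8, 9, 10, 11, 12, 13, 14, 15, 16, 17, 18}
Identity is VALID: LHS = RHS = {1, 2, 3, 4, 5, 6, 7, 8, 9, 10, 11, 12, 13, 14, 15, 16, 17, 18} ✓

Identity is valid. (A ∩ B)' = A' ∪ B' = {1, 2, 3, 4, 5, 6, 7, 8, 9, 10, 11, 12, 13, 14, 15, 16, 17, 18}


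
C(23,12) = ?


C(n,k) = n! / (k!(n-k)!)
C(23,12) = 23! / (12!11!)
= 1352078

C(23,12) = 1352078


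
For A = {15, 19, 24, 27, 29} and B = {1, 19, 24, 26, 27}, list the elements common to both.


A ∩ B = elements in both A and B
A = {15, 19, 24, 27, 29}
B = {1, 19, 24, 26, 27}
A ∩ B = {19, 24, 27}

A ∩ B = {19, 24, 27}


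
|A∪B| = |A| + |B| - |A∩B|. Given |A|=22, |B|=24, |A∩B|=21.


|A ∪ B| = |A| + |B| - |A ∩ B|
= 22 + 24 - 21
= 25

|A ∪ B| = 25


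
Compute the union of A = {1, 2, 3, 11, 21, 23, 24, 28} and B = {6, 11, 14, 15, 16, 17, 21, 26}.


A ∪ B = all elements in A or B (or both)
A = {1, 2, 3, 11, 21, 23, 24, 28}
B = {6, 11, 14, 15, 16, 17, 21, 26}
A ∪ B = {1, 2, 3, 6, 11, 14, 15, 16, 17, 21, 23, 24, 26, 28}

A ∪ B = {1, 2, 3, 6, 11, 14, 15, 16, 17, 21, 23, 24, 26, 28}


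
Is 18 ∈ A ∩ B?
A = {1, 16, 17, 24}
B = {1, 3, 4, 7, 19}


A = {1, 16, 17, 24}, B = {1, 3, 4, 7, 19}
A ∩ B = elements in both A and B
A ∩ B = {1}
Checking if 18 ∈ A ∩ B
18 is not in A ∩ B → False

18 ∉ A ∩ B


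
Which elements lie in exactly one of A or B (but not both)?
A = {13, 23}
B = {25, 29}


A △ B = (A \ B) ∪ (B \ A) = elements in exactly one of A or B
A \ B = {13, 23}
B \ A = {25, 29}
A △ B = {13, 23, 25, 29}

A △ B = {13, 23, 25, 29}


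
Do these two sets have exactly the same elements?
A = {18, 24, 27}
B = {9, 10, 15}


Two sets are equal iff they have exactly the same elements.
A = {18, 24, 27}
B = {9, 10, 15}
Differences: {9, 10, 15, 18, 24, 27}
A ≠ B

No, A ≠ B


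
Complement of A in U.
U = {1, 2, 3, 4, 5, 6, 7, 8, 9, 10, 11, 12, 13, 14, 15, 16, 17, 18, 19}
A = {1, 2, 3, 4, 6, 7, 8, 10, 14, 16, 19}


Aᶜ = U \ A = elements in U but not in A
U = {1, 2, 3, 4, 5, 6, 7, 8, 9, 10, 11, 12, 13, 14, 15, 16, 17, 18, 19}
A = {1, 2, 3, 4, 6, 7, 8, 10, 14, 16, 19}
Aᶜ = {5, 9, 11, 12, 13, 15, 17, 18}

Aᶜ = {5, 9, 11, 12, 13, 15, 17, 18}


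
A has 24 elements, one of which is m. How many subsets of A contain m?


Subsets of A containing m correspond to subsets of A \ {m}, which has 23 elements.
Count = 2^(n-1) = 2^23
= 8388608

Number of subsets containing m = 8388608


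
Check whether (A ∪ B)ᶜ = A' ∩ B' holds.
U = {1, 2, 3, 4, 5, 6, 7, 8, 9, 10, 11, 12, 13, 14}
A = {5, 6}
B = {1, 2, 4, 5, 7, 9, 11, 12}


LHS: A ∪ B = {1, 2, 4, 5, 6, 7, 9, 11, 12}
(A ∪ B)' = U \ (A ∪ B) = {3, 8, 10, 13, 14}
A' = {1, 2, 3, 4, 7, 8, 9, 10, 11, 12, 13, 14}, B' = {3, 6, 8, 10, 13, 14}
Claimed RHS: A' ∩ B' = {3, 8, 10, 13, 14}
Identity is VALID: LHS = RHS = {3, 8, 10, 13, 14} ✓

Identity is valid. (A ∪ B)' = A' ∩ B' = {3, 8, 10, 13, 14}


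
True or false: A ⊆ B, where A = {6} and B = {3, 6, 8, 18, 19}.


A ⊆ B means every element of A is in B.
All elements of A are in B.
So A ⊆ B.

Yes, A ⊆ B


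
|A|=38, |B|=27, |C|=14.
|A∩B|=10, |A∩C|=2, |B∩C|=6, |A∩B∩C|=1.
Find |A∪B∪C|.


|A∪B∪C| = |A|+|B|+|C| - |A∩B|-|A∩C|-|B∩C| + |A∩B∩C|
= 38+27+14 - 10-2-6 + 1
= 79 - 18 + 1
= 62

|A ∪ B ∪ C| = 62


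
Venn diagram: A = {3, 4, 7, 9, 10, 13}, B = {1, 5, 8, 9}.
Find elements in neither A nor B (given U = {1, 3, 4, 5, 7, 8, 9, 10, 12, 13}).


A = {3, 4, 7, 9, 10, 13}
B = {1, 5, 8, 9}
Region: in neither A nor B (given U = {1, 3, 4, 5, 7, 8, 9, 10, 12, 13})
Elements: {12}

Elements in neither A nor B (given U = {1, 3, 4, 5, 7, 8, 9, 10, 12, 13}): {12}


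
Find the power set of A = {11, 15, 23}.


|A| = 3, so |P(A)| = 2^3 = 8
Enumerate subsets by cardinality (0 to 3):
∅, {11}, {15}, {23}, {11, 15}, {11, 23}, {15, 23}, {11, 15, 23}

P(A) has 8 subsets: ∅, {11}, {15}, {23}, {11, 15}, {11, 23}, {15, 23}, {11, 15, 23}


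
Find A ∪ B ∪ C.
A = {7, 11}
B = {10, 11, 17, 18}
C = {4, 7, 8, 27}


A ∪ B = {7, 10, 11, 17, 18}
(A ∪ B) ∪ C = {4, 7, 8, 10, 11, 17, 18, 27}

A ∪ B ∪ C = {4, 7, 8, 10, 11, 17, 18, 27}


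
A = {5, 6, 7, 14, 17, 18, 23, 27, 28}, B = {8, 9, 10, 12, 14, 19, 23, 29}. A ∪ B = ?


A ∪ B = all elements in A or B (or both)
A = {5, 6, 7, 14, 17, 18, 23, 27, 28}
B = {8, 9, 10, 12, 14, 19, 23, 29}
A ∪ B = {5, 6, 7, 8, 9, 10, 12, 14, 17, 18, 19, 23, 27, 28, 29}

A ∪ B = {5, 6, 7, 8, 9, 10, 12, 14, 17, 18, 19, 23, 27, 28, 29}


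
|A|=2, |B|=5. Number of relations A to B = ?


A relation from A to B is any subset of A × B.
|A × B| = 2 × 5 = 10
# relations = 2^|A × B| = 2^10 = 1024

Number of relations = 1024


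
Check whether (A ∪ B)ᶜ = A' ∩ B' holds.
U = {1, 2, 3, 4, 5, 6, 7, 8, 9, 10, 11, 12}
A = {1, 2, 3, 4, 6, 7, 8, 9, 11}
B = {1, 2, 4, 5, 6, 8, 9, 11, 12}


LHS: A ∪ B = {1, 2, 3, 4, 5, 6, 7, 8, 9, 11, 12}
(A ∪ B)' = U \ (A ∪ B) = {10}
A' = {5, 10, 12}, B' = {3, 7, 10}
Claimed RHS: A' ∩ B' = {10}
Identity is VALID: LHS = RHS = {10} ✓

Identity is valid. (A ∪ B)' = A' ∩ B' = {10}


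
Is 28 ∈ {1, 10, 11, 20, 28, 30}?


A = {1, 10, 11, 20, 28, 30}
Checking if 28 is in A
28 is in A → True

28 ∈ A


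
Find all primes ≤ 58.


Checking each candidate:
Condition: primes ≤ 58
Result = {2, 3, 5, 7, 11, 13, 17, 19, 23, 29, 31, 37, 41, 43, 47, 53}

{2, 3, 5, 7, 11, 13, 17, 19, 23, 29, 31, 37, 41, 43, 47, 53}


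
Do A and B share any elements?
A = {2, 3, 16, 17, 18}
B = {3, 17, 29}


Disjoint means A ∩ B = ∅.
A ∩ B = {3, 17}
A ∩ B ≠ ∅, so A and B are NOT disjoint.

Yes — A and B share the element(s) of A ∩ B = {3, 17}, so they are not disjoint


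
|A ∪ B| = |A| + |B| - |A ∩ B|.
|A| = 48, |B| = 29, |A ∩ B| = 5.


|A ∪ B| = |A| + |B| - |A ∩ B|
= 48 + 29 - 5
= 72

|A ∪ B| = 72


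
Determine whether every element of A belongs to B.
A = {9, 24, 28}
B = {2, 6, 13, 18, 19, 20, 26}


A ⊆ B means every element of A is in B.
Elements in A not in B: {9, 24, 28}
So A ⊄ B.

No, A ⊄ B


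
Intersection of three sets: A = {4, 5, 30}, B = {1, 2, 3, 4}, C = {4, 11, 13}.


A ∩ B = {4}
(A ∩ B) ∩ C = {4}

A ∩ B ∩ C = {4}


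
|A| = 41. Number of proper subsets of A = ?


Total subsets = 2^n = 2^41 = 2199023255552
Proper subsets exclude the set itself: 2^n - 1
= 2199023255552 - 1
= 2199023255551

Number of proper subsets = 2199023255551


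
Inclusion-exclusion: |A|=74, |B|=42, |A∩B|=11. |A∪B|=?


|A ∪ B| = |A| + |B| - |A ∩ B|
= 74 + 42 - 11
= 105

|A ∪ B| = 105


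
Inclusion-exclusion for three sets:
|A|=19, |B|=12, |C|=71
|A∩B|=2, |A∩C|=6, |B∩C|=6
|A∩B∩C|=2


|A∪B∪C| = |A|+|B|+|C| - |A∩B|-|A∩C|-|B∩C| + |A∩B∩C|
= 19+12+71 - 2-6-6 + 2
= 102 - 14 + 2
= 90

|A ∪ B ∪ C| = 90


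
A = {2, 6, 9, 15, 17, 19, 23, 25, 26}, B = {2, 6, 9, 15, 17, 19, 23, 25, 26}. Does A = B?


Two sets are equal iff they have exactly the same elements.
A = {2, 6, 9, 15, 17, 19, 23, 25, 26}
B = {2, 6, 9, 15, 17, 19, 23, 25, 26}
Same elements → A = B

Yes, A = B


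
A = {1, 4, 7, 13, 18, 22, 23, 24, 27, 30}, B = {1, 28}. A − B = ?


A \ B = elements in A but not in B
A = {1, 4, 7, 13, 18, 22, 23, 24, 27, 30}
B = {1, 28}
Remove from A any elements in B
A \ B = {4, 7, 13, 18, 22, 23, 24, 27, 30}

A \ B = {4, 7, 13, 18, 22, 23, 24, 27, 30}


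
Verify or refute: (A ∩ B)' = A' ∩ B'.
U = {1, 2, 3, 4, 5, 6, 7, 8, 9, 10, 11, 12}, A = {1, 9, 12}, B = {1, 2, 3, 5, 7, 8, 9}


LHS: A ∩ B = {1, 9}
(A ∩ B)' = U \ (A ∩ B) = {2, 3, 4, 5, 6, 7, 8, 10, 11, 12}
A' = {2, 3, 4, 5, 6, 7, 8, 10, 11}, B' = {4, 6, 10, 11, 12}
Claimed RHS: A' ∩ B' = {4, 6, 10, 11}
Identity is INVALID: LHS = {2, 3, 4, 5, 6, 7, 8, 10, 11, 12} but the RHS claimed here equals {4, 6, 10, 11}. The correct form is (A ∩ B)' = A' ∪ B'.

Identity is invalid: (A ∩ B)' = {2, 3, 4, 5, 6, 7, 8, 10, 11, 12} but A' ∩ B' = {4, 6, 10, 11}. The correct De Morgan law is (A ∩ B)' = A' ∪ B'.


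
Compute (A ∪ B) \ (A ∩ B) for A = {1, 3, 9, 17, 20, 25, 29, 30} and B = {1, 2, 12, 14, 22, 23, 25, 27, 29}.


A △ B = (A \ B) ∪ (B \ A) = elements in exactly one of A or B
A \ B = {3, 9, 17, 20, 30}
B \ A = {2, 12, 14, 22, 23, 27}
A △ B = {2, 3, 9, 12, 14, 17, 20, 22, 23, 27, 30}

A △ B = {2, 3, 9, 12, 14, 17, 20, 22, 23, 27, 30}


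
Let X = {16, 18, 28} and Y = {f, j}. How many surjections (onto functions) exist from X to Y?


n = |X| = 3, k = |Y| = 2. Surjections via inclusion-exclusion:
S(n,k) = Σ(-1)^i × C(k,i) × (k-i)^n, i=0 to k
i=0: (-1)^0×C(2,0)×2^3 = 8
i=1: (-1)^1×C(2,1)×1^3 = -2
i=2: (-1)^2×C(2,2)×0^3 = 0
Total = 6

Number of surjections = 6


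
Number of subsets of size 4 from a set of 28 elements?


C(n,k) = n! / (k!(n-k)!)
C(28,4) = 28! / (4!24!)
= 20475

C(28,4) = 20475


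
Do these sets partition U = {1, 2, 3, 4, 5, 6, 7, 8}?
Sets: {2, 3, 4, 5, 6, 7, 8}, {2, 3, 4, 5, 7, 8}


A partition requires: (1) non-empty parts, (2) pairwise disjoint, (3) union = U
Parts: {2, 3, 4, 5, 6, 7, 8}, {2, 3, 4, 5, 7, 8}
Union of parts: {2, 3, 4, 5, 6, 7, 8}
U = {1, 2, 3, 4, 5, 6, 7, 8}
All non-empty? True
Pairwise disjoint? False
Covers U? False

No, not a valid partition


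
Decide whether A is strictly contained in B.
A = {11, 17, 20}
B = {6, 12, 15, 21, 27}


A ⊂ B requires: A ⊆ B AND A ≠ B.
A ⊆ B? No
A ⊄ B, so A is not a proper subset.

No, A is not a proper subset of B


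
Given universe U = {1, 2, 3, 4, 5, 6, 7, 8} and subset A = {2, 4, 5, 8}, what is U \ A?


Aᶜ = U \ A = elements in U but not in A
U = {1, 2, 3, 4, 5, 6, 7, 8}
A = {2, 4, 5, 8}
Aᶜ = {1, 3, 6, 7}

Aᶜ = {1, 3, 6, 7}


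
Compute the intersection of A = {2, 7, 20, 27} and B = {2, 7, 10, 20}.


A ∩ B = elements in both A and B
A = {2, 7, 20, 27}
B = {2, 7, 10, 20}
A ∩ B = {2, 7, 20}

A ∩ B = {2, 7, 20}


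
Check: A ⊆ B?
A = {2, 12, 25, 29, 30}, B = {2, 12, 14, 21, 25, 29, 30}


A ⊆ B means every element of A is in B.
All elements of A are in B.
So A ⊆ B.

Yes, A ⊆ B


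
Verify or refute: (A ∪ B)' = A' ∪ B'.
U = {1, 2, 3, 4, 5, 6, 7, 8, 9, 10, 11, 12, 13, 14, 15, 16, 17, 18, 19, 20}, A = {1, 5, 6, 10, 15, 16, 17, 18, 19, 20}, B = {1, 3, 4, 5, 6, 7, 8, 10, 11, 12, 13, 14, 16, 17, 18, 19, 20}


LHS: A ∪ B = {1, 3, 4, 5, 6, 7, 8, 10, 11, 12, 13, 14, 15, 16, 17, 18, 19, 20}
(A ∪ B)' = U \ (A ∪ B) = {2, 9}
A' = {2, 3, 4, 7, 8, 9, 11, 12, 13, 14}, B' = {2, 9, 15}
Claimed RHS: A' ∪ B' = {2, 3, 4, 7, 8, 9, 11, 12, 13, 14, 15}
Identity is INVALID: LHS = {2, 9} but the RHS claimed here equals {2, 3, 4, 7, 8, 9, 11, 12, 13, 14, 15}. The correct form is (A ∪ B)' = A' ∩ B'.

Identity is invalid: (A ∪ B)' = {2, 9} but A' ∪ B' = {2, 3, 4, 7, 8, 9, 11, 12, 13, 14, 15}. The correct De Morgan law is (A ∪ B)' = A' ∩ B'.


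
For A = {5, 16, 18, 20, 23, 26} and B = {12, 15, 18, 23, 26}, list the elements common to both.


A ∩ B = elements in both A and B
A = {5, 16, 18, 20, 23, 26}
B = {12, 15, 18, 23, 26}
A ∩ B = {18, 23, 26}

A ∩ B = {18, 23, 26}


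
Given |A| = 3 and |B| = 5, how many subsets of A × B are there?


A relation from A to B is any subset of A × B.
|A × B| = 3 × 5 = 15
# relations = 2^|A × B| = 2^15 = 32768

Number of relations = 32768


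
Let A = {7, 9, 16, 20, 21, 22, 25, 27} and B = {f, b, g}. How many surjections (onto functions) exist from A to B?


n = |A| = 8, k = |B| = 3. Surjections via inclusion-exclusion:
S(n,k) = Σ(-1)^i × C(k,i) × (k-i)^n, i=0 to k
i=0: (-1)^0×C(3,0)×3^8 = 6561
i=1: (-1)^1×C(3,1)×2^8 = -768
i=2: (-1)^2×C(3,2)×1^8 = 3
i=3: (-1)^3×C(3,3)×0^8 = 0
Total = 5796

Number of surjections = 5796


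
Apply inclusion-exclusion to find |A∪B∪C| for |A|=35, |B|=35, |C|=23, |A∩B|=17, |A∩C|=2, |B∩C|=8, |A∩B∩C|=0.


|A∪B∪C| = |A|+|B|+|C| - |A∩B|-|A∩C|-|B∩C| + |A∩B∩C|
= 35+35+23 - 17-2-8 + 0
= 93 - 27 + 0
= 66

|A ∪ B ∪ C| = 66


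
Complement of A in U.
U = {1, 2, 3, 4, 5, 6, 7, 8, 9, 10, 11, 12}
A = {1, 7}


Aᶜ = U \ A = elements in U but not in A
U = {1, 2, 3, 4, 5, 6, 7, 8, 9, 10, 11, 12}
A = {1, 7}
Aᶜ = {2, 3, 4, 5, 6, 8, 9, 10, 11, 12}

Aᶜ = {2, 3, 4, 5, 6, 8, 9, 10, 11, 12}


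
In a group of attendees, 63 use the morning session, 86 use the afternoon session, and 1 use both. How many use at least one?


|A ∪ B| = |A| + |B| - |A ∩ B|
= 63 + 86 - 1
= 148

|A ∪ B| = 148


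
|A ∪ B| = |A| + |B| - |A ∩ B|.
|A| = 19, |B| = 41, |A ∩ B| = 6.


|A ∪ B| = |A| + |B| - |A ∩ B|
= 19 + 41 - 6
= 54

|A ∪ B| = 54


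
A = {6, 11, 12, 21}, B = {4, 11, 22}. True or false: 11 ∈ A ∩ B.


A = {6, 11, 12, 21}, B = {4, 11, 22}
A ∩ B = elements in both A and B
A ∩ B = {11}
Checking if 11 ∈ A ∩ B
11 is in A ∩ B → True

11 ∈ A ∩ B


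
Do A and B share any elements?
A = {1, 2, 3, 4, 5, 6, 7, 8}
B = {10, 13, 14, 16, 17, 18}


Disjoint means A ∩ B = ∅.
A ∩ B = ∅
A ∩ B = ∅, so A and B are disjoint.

No — A and B share no elements (A ∩ B = ∅), so they are disjoint


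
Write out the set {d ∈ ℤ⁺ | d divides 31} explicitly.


Checking each candidate:
Condition: positive divisors of 31
Result = {1, 31}

{1, 31}


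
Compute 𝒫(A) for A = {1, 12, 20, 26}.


|A| = 4, so |P(A)| = 2^4 = 16
Enumerate subsets by cardinality (0 to 4):
∅, {1}, {12}, {20}, {26}, {1, 12}, {1, 20}, {1, 26}, {12, 20}, {12, 26}, {20, 26}, {1, 12, 20}, {1, 12, 26}, {1, 20, 26}, {12, 20, 26}, {1, 12, 20, 26}

P(A) has 16 subsets: ∅, {1}, {12}, {20}, {26}, {1, 12}, {1, 20}, {1, 26}, {12, 20}, {12, 26}, {20, 26}, {1, 12, 20}, {1, 12, 26}, {1, 20, 26}, {12, 20, 26}, {1, 12, 20, 26}


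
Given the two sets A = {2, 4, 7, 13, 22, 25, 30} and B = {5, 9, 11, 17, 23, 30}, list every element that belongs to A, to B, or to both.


A ∪ B = all elements in A or B (or both)
A = {2, 4, 7, 13, 22, 25, 30}
B = {5, 9, 11, 17, 23, 30}
A ∪ B = {2, 4, 5, 7, 9, 11, 13, 17, 22, 23, 25, 30}

A ∪ B = {2, 4, 5, 7, 9, 11, 13, 17, 22, 23, 25, 30}


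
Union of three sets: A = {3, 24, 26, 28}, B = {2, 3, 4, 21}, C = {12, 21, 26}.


A ∪ B = {2, 3, 4, 21, 24, 26, 28}
(A ∪ B) ∪ C = {2, 3, 4, 12, 21, 24, 26, 28}

A ∪ B ∪ C = {2, 3, 4, 12, 21, 24, 26, 28}


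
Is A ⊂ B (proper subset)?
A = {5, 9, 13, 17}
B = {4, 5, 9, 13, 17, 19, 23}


A ⊂ B requires: A ⊆ B AND A ≠ B.
A ⊆ B? Yes
A = B? No
A ⊂ B: Yes (A is a proper subset of B)

Yes, A ⊂ B


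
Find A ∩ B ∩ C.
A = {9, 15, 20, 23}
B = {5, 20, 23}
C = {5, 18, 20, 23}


A ∩ B = {20, 23}
(A ∩ B) ∩ C = {20, 23}

A ∩ B ∩ C = {20, 23}


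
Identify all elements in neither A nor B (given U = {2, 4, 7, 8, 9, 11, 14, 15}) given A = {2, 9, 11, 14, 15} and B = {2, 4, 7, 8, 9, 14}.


A = {2, 9, 11, 14, 15}
B = {2, 4, 7, 8, 9, 14}
Region: in neither A nor B (given U = {2, 4, 7, 8, 9, 11, 14, 15})
Elements: ∅

Elements in neither A nor B (given U = {2, 4, 7, 8, 9, 11, 14, 15}): ∅


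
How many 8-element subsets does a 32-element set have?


C(n,k) = n! / (k!(n-k)!)
C(32,8) = 32! / (8!24!)
= 10518300

C(32,8) = 10518300


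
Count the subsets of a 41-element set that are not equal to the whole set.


Total subsets = 2^n = 2^41 = 2199023255552
Proper subsets exclude the set itself: 2^n - 1
= 2199023255552 - 1
= 2199023255551

Number of proper subsets = 2199023255551


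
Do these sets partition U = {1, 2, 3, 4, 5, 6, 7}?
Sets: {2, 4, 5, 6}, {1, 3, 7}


A partition requires: (1) non-empty parts, (2) pairwise disjoint, (3) union = U
Parts: {2, 4, 5, 6}, {1, 3, 7}
Union of parts: {1, 2, 3, 4, 5, 6, 7}
U = {1, 2, 3, 4, 5, 6, 7}
All non-empty? True
Pairwise disjoint? True
Covers U? True

Yes, valid partition


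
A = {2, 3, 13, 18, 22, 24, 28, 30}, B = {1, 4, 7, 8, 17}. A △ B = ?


A △ B = (A \ B) ∪ (B \ A) = elements in exactly one of A or B
A \ B = {2, 3, 13, 18, 22, 24, 28, 30}
B \ A = {1, 4, 7, 8, 17}
A △ B = {1, 2, 3, 4, 7, 8, 13, 17, 18, 22, 24, 28, 30}

A △ B = {1, 2, 3, 4, 7, 8, 13, 17, 18, 22, 24, 28, 30}


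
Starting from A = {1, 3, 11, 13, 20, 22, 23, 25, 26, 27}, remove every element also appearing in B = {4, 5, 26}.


A \ B = elements in A but not in B
A = {1, 3, 11, 13, 20, 22, 23, 25, 26, 27}
B = {4, 5, 26}
Remove from A any elements in B
A \ B = {1, 3, 11, 13, 20, 22, 23, 25, 27}

A \ B = {1, 3, 11, 13, 20, 22, 23, 25, 27}


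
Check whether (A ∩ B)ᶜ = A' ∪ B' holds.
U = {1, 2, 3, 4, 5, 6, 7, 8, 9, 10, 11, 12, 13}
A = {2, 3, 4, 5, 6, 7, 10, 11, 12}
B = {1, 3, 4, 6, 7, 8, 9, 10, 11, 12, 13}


LHS: A ∩ B = {3, 4, 6, 7, 10, 11, 12}
(A ∩ B)' = U \ (A ∩ B) = {1, 2, 5, 8, 9, 13}
A' = {1, 8, 9, 13}, B' = {2, 5}
Claimed RHS: A' ∪ B' = {1, 2, 5, 8, 9, 13}
Identity is VALID: LHS = RHS = {1, 2, 5, 8, 9, 13} ✓

Identity is valid. (A ∩ B)' = A' ∪ B' = {1, 2, 5, 8, 9, 13}


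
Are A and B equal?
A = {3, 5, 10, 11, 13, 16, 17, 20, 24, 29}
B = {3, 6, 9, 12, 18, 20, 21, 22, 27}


Two sets are equal iff they have exactly the same elements.
A = {3, 5, 10, 11, 13, 16, 17, 20, 24, 29}
B = {3, 6, 9, 12, 18, 20, 21, 22, 27}
Differences: {5, 6, 9, 10, 11, 12, 13, 16, 17, 18, 21, 22, 24, 27, 29}
A ≠ B

No, A ≠ B


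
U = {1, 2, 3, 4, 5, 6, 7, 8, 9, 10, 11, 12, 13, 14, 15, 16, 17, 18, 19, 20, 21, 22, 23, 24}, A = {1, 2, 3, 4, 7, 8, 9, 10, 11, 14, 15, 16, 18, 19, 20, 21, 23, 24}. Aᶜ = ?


Aᶜ = U \ A = elements in U but not in A
U = {1, 2, 3, 4, 5, 6, 7, 8, 9, 10, 11, 12, 13, 14, 15, 16, 17, 18, 19, 20, 21, 22, 23, 24}
A = {1, 2, 3, 4, 7, 8, 9, 10, 11, 14, 15, 16, 18, 19, 20, 21, 23, 24}
Aᶜ = {5, 6, 12, 13, 17, 22}

Aᶜ = {5, 6, 12, 13, 17, 22}


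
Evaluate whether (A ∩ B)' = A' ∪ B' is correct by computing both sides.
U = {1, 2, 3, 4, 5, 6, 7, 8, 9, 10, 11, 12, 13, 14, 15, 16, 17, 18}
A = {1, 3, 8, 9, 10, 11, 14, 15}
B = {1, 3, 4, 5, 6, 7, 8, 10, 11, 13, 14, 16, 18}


LHS: A ∩ B = {1, 3, 8, 10, 11, 14}
(A ∩ B)' = U \ (A ∩ B) = {2, 4, 5, 6, 7, 9, 12, 13, 15, 16, 17, 18}
A' = {2, 4, 5, 6, 7, 12, 13, 16, 17, 18}, B' = {2, 9, 12, 15, 17}
Claimed RHS: A' ∪ B' = {2, 4, 5, 6, 7, 9, 12, 13, 15, 16, 17, 18}
Identity is VALID: LHS = RHS = {2, 4, 5, 6, 7, 9, 12, 13, 15, 16, 17, 18} ✓

Identity is valid. (A ∩ B)' = A' ∪ B' = {2, 4, 5, 6, 7, 9, 12, 13, 15, 16, 17, 18}


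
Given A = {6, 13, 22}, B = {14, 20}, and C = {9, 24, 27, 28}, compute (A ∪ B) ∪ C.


A ∪ B = {6, 13, 14, 20, 22}
(A ∪ B) ∪ C = {6, 9, 13, 14, 20, 22, 24, 27, 28}

A ∪ B ∪ C = {6, 9, 13, 14, 20, 22, 24, 27, 28}


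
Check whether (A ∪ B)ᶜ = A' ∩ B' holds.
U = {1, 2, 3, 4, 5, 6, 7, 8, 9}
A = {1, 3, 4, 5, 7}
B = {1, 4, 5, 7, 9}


LHS: A ∪ B = {1, 3, 4, 5, 7, 9}
(A ∪ B)' = U \ (A ∪ B) = {2, 6, 8}
A' = {2, 6, 8, 9}, B' = {2, 3, 6, 8}
Claimed RHS: A' ∩ B' = {2, 6, 8}
Identity is VALID: LHS = RHS = {2, 6, 8} ✓

Identity is valid. (A ∪ B)' = A' ∩ B' = {2, 6, 8}


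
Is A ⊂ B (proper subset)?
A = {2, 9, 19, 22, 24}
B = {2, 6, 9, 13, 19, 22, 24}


A ⊂ B requires: A ⊆ B AND A ≠ B.
A ⊆ B? Yes
A = B? No
A ⊂ B: Yes (A is a proper subset of B)

Yes, A ⊂ B


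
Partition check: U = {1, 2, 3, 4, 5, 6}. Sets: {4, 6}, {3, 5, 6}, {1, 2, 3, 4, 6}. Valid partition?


A partition requires: (1) non-empty parts, (2) pairwise disjoint, (3) union = U
Parts: {4, 6}, {3, 5, 6}, {1, 2, 3, 4, 6}
Union of parts: {1, 2, 3, 4, 5, 6}
U = {1, 2, 3, 4, 5, 6}
All non-empty? True
Pairwise disjoint? False
Covers U? True

No, not a valid partition


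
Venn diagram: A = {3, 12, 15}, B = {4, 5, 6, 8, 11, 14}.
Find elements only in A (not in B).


A = {3, 12, 15}
B = {4, 5, 6, 8, 11, 14}
Region: only in A (not in B)
Elements: {3, 12, 15}

Elements only in A (not in B): {3, 12, 15}


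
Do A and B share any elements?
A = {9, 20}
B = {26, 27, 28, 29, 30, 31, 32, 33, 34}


Disjoint means A ∩ B = ∅.
A ∩ B = ∅
A ∩ B = ∅, so A and B are disjoint.

No — A and B share no elements (A ∩ B = ∅), so they are disjoint


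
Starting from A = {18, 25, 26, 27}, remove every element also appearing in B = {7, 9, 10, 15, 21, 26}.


A \ B = elements in A but not in B
A = {18, 25, 26, 27}
B = {7, 9, 10, 15, 21, 26}
Remove from A any elements in B
A \ B = {18, 25, 27}

A \ B = {18, 25, 27}


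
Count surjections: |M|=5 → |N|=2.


n = |M| = 5, k = |N| = 2. Surjections via inclusion-exclusion:
S(n,k) = Σ(-1)^i × C(k,i) × (k-i)^n, i=0 to k
i=0: (-1)^0×C(2,0)×2^5 = 32
i=1: (-1)^1×C(2,1)×1^5 = -2
i=2: (-1)^2×C(2,2)×0^5 = 0
Total = 30

Number of surjections = 30


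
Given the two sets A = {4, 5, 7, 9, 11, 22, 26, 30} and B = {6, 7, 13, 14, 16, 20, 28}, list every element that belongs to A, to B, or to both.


A ∪ B = all elements in A or B (or both)
A = {4, 5, 7, 9, 11, 22, 26, 30}
B = {6, 7, 13, 14, 16, 20, 28}
A ∪ B = {4, 5, 6, 7, 9, 11, 13, 14, 16, 20, 22, 26, 28, 30}

A ∪ B = {4, 5, 6, 7, 9, 11, 13, 14, 16, 20, 22, 26, 28, 30}


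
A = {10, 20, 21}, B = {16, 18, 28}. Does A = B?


Two sets are equal iff they have exactly the same elements.
A = {10, 20, 21}
B = {16, 18, 28}
Differences: {10, 16, 18, 20, 21, 28}
A ≠ B

No, A ≠ B


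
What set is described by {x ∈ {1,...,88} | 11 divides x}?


Checking each candidate:
Condition: multiples of 11 in {1,...,88}
Result = {11, 22, 33, 44, 55, 66, 77, 88}

{11, 22, 33, 44, 55, 66, 77, 88}


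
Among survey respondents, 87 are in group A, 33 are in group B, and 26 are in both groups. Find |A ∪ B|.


|A ∪ B| = |A| + |B| - |A ∩ B|
= 87 + 33 - 26
= 94

|A ∪ B| = 94


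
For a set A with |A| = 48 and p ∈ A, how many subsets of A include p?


Subsets of A containing p correspond to subsets of A \ {p}, which has 47 elements.
Count = 2^(n-1) = 2^47
= 140737488355328

Number of subsets containing p = 140737488355328


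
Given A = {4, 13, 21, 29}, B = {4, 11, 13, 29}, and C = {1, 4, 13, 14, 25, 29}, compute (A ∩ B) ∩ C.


A ∩ B = {4, 13, 29}
(A ∩ B) ∩ C = {4, 13, 29}

A ∩ B ∩ C = {4, 13, 29}


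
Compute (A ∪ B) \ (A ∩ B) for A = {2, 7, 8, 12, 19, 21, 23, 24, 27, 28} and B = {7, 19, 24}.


A △ B = (A \ B) ∪ (B \ A) = elements in exactly one of A or B
A \ B = {2, 8, 12, 21, 23, 27, 28}
B \ A = ∅
A △ B = {2, 8, 12, 21, 23, 27, 28}

A △ B = {2, 8, 12, 21, 23, 27, 28}


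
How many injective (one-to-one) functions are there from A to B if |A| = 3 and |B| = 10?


An injection sends each of |A| = 3 inputs to a distinct output in B.
# injections = |B|·(|B|-1)·…·(|B|-|A|+1) = 10! / (10 - 3)!
= 10 × 9 × 8
= 720

Number of injections = 720


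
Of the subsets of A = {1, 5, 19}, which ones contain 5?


A subset of A contains 5 iff the remaining 2 elements form any subset of A \ {5}.
Count: 2^(n-1) = 2^2 = 4
Subsets containing 5: {5}, {1, 5}, {5, 19}, {1, 5, 19}

Subsets containing 5 (4 total): {5}, {1, 5}, {5, 19}, {1, 5, 19}


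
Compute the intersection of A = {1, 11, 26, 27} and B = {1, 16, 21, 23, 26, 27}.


A ∩ B = elements in both A and B
A = {1, 11, 26, 27}
B = {1, 16, 21, 23, 26, 27}
A ∩ B = {1, 26, 27}

A ∩ B = {1, 26, 27}


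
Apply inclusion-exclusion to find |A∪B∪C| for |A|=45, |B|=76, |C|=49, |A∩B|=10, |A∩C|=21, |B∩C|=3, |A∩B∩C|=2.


|A∪B∪C| = |A|+|B|+|C| - |A∩B|-|A∩C|-|B∩C| + |A∩B∩C|
= 45+76+49 - 10-21-3 + 2
= 170 - 34 + 2
= 138

|A ∪ B ∪ C| = 138


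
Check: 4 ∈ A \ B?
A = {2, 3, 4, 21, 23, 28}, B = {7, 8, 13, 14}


A = {2, 3, 4, 21, 23, 28}, B = {7, 8, 13, 14}
A \ B = elements in A but not in B
A \ B = {2, 3, 4, 21, 23, 28}
Checking if 4 ∈ A \ B
4 is in A \ B → True

4 ∈ A \ B


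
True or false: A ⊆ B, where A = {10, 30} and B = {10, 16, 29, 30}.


A ⊆ B means every element of A is in B.
All elements of A are in B.
So A ⊆ B.

Yes, A ⊆ B


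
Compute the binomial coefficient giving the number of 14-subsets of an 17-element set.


C(n,k) = n! / (k!(n-k)!)
C(17,14) = 17! / (14!3!)
= 680

C(17,14) = 680


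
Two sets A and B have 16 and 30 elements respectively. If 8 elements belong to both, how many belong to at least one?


|A ∪ B| = |A| + |B| - |A ∩ B|
= 16 + 30 - 8
= 38

|A ∪ B| = 38


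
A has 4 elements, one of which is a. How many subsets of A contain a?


Subsets of A containing a correspond to subsets of A \ {a}, which has 3 elements.
Count = 2^(n-1) = 2^3
= 8

Number of subsets containing a = 8


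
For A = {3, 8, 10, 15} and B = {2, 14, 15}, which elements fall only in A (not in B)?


A = {3, 8, 10, 15}
B = {2, 14, 15}
Region: only in A (not in B)
Elements: {3, 8, 10}

Elements only in A (not in B): {3, 8, 10}


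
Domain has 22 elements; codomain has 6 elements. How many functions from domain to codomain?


Each of |A| = 22 inputs maps to any of |B| = 6 outputs.
# functions = |B|^|A| = 6^22
= 131621703842267136

Number of functions = 131621703842267136


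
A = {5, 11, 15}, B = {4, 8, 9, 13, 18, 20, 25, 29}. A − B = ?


A \ B = elements in A but not in B
A = {5, 11, 15}
B = {4, 8, 9, 13, 18, 20, 25, 29}
Remove from A any elements in B
A \ B = {5, 11, 15}

A \ B = {5, 11, 15}


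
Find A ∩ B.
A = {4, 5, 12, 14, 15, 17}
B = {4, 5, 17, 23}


A ∩ B = elements in both A and B
A = {4, 5, 12, 14, 15, 17}
B = {4, 5, 17, 23}
A ∩ B = {4, 5, 17}

A ∩ B = {4, 5, 17}


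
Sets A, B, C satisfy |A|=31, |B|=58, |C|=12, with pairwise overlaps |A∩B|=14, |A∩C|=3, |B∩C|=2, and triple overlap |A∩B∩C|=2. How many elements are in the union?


|A∪B∪C| = |A|+|B|+|C| - |A∩B|-|A∩C|-|B∩C| + |A∩B∩C|
= 31+58+12 - 14-3-2 + 2
= 101 - 19 + 2
= 84

|A ∪ B ∪ C| = 84


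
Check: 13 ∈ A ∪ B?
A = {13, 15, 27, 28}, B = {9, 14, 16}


A = {13, 15, 27, 28}, B = {9, 14, 16}
A ∪ B = all elements in A or B
A ∪ B = {9, 13, 14, 15, 16, 27, 28}
Checking if 13 ∈ A ∪ B
13 is in A ∪ B → True

13 ∈ A ∪ B


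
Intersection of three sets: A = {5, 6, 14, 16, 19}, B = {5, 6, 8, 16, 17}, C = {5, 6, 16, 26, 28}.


A ∩ B = {5, 6, 16}
(A ∩ B) ∩ C = {5, 6, 16}

A ∩ B ∩ C = {5, 6, 16}


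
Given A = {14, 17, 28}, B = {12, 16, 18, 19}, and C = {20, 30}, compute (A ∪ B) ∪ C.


A ∪ B = {12, 14, 16, 17, 18, 19, 28}
(A ∪ B) ∪ C = {12, 14, 16, 17, 18, 19, 20, 28, 30}

A ∪ B ∪ C = {12, 14, 16, 17, 18, 19, 20, 28, 30}


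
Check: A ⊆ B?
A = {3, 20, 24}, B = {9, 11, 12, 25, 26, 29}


A ⊆ B means every element of A is in B.
Elements in A not in B: {3, 20, 24}
So A ⊄ B.

No, A ⊄ B


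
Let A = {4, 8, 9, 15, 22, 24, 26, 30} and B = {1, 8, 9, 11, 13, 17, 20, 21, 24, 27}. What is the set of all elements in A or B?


A ∪ B = all elements in A or B (or both)
A = {4, 8, 9, 15, 22, 24, 26, 30}
B = {1, 8, 9, 11, 13, 17, 20, 21, 24, 27}
A ∪ B = {1, 4, 8, 9, 11, 13, 15, 17, 20, 21, 22, 24, 26, 27, 30}

A ∪ B = {1, 4, 8, 9, 11, 13, 15, 17, 20, 21, 22, 24, 26, 27, 30}


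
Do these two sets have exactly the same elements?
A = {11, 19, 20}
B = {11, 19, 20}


Two sets are equal iff they have exactly the same elements.
A = {11, 19, 20}
B = {11, 19, 20}
Same elements → A = B

Yes, A = B


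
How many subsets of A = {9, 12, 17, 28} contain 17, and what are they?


A subset of A contains 17 iff the remaining 3 elements form any subset of A \ {17}.
Count: 2^(n-1) = 2^3 = 8
Subsets containing 17: {17}, {9, 17}, {12, 17}, {17, 28}, {9, 12, 17}, {9, 17, 28}, {12, 17, 28}, {9, 12, 17, 28}

Subsets containing 17 (8 total): {17}, {9, 17}, {12, 17}, {17, 28}, {9, 12, 17}, {9, 17, 28}, {12, 17, 28}, {9, 12, 17, 28}
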